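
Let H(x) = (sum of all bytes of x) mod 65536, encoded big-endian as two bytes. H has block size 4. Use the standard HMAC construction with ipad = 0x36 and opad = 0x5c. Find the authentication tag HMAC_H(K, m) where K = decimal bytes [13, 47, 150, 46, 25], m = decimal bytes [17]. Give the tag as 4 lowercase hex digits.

Key decimal bytes [13, 47, 150, 46, 25] = 0d 2f 96 2e 19 is 5 bytes > B = 4, so hash it first: H(key) = 01 19, then zero-pad to 4 bytes: K' = 01 19 00 00.
K' ⊕ ipad = 37 2f 36 36.  K' ⊕ opad = 5d 45 5c 5c.
Inner input = (K'⊕ipad) ∥ m = 37 2f 36 36 ∥ 11.
Inner hash: sum = 55+47+54+54+17 = 227 → 00 e3.
Outer input = (K'⊕opad) ∥ inner = 5d 45 5c 5c ∥ 00 e3.
Outer hash (tag): sum = 93+69+92+92+0+227 = 573 → 02 3d.

023d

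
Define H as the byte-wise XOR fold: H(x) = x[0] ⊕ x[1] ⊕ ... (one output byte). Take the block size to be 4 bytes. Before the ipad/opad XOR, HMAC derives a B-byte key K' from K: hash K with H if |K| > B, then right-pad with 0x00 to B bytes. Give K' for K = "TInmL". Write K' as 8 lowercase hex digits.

52000000

|K| = 5 > B = 4, so first hash the key.
H(K): XOR 54⊕49⊕6e⊕6d⊕4c = 52.
Zero-pad H(K) = 52 to 4 bytes: K' = 52 00 00 00.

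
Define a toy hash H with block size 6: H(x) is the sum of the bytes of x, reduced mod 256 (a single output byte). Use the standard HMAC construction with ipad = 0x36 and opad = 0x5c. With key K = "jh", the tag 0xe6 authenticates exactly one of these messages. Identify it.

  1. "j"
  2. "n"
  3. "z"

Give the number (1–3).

3

Key "jh" = 6a 68 is 2 bytes ≤ B = 6; zero-pad to 6 bytes: K' = 6a 68 00 00 00 00.
K' ⊕ ipad = 5c 5e 36 36 36 36; K' ⊕ opad = 36 34 5c 5c 5c 5c.
m1: inner = H(5c 5e 36 36 36 36 6a) = fc; tag = H(36 34 5c 5c 5c 5c fc) = d6
m2: inner = H(5c 5e 36 36 36 36 6e) = 00; tag = H(36 34 5c 5c 5c 5c 00) = da
m3: inner = H(5c 5e 36 36 36 36 7a) = 0c; tag = H(36 34 5c 5c 5c 5c 0c) = e6 ← matches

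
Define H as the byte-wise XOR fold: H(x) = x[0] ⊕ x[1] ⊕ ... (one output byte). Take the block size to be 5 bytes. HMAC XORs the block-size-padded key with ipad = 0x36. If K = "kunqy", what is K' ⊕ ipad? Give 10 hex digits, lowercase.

5d4358474f

Key "kunqy" = 6b 75 6e 71 79 is exactly B = 5 bytes: K' = 6b 75 6e 71 79.
XOR each byte with 0x36: 6b⊕36=5d, 75⊕36=43, 6e⊕36=58, 71⊕36=47, 79⊕36=4f.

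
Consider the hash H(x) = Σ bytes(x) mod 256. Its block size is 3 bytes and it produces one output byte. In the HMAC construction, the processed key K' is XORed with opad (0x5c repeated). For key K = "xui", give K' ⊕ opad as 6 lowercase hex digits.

242935

Key "xui" = 78 75 69 is exactly B = 3 bytes: K' = 78 75 69.
XOR each byte with 0x5c: 78⊕5c=24, 75⊕5c=29, 69⊕5c=35.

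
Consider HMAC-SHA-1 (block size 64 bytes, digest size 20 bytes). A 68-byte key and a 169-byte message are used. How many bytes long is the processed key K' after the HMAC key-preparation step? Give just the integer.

64

Key is 68 > 64 bytes, so it is hashed to 20 bytes then zero-padded to 64: |K'| = 64.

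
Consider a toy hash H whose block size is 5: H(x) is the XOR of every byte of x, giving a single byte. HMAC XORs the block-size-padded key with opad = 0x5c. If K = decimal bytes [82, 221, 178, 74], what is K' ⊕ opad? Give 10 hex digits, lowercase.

0e81ee165c

Key decimal bytes [82, 221, 178, 74] = 52 dd b2 4a is 4 bytes ≤ B = 5; zero-pad to 5 bytes: K' = 52 dd b2 4a 00.
XOR each byte with 0x5c: 52⊕5c=0e, dd⊕5c=81, b2⊕5c=ee, 4a⊕5c=16, 00⊕5c=5c.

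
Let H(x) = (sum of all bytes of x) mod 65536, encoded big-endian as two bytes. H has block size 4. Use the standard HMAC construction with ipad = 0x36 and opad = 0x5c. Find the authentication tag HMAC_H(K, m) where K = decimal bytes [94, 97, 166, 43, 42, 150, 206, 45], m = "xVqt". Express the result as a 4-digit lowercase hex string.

0201

Key decimal bytes [94, 97, 166, 43, 42, 150, 206, 45] = 5e 61 a6 2b 2a 96 ce 2d is 8 bytes > B = 4, so hash it first: H(key) = 03 4b, then zero-pad to 4 bytes: K' = 03 4b 00 00.
K' ⊕ ipad = 35 7d 36 36.  K' ⊕ opad = 5f 17 5c 5c.
Inner input = (K'⊕ipad) ∥ m = 35 7d 36 36 ∥ 78 56 71 74.
Inner hash: sum = 53+125+54+54+120+86+113+116 = 721 → 02 d1.
Outer input = (K'⊕opad) ∥ inner = 5f 17 5c 5c ∥ 02 d1.
Outer hash (tag): sum = 95+23+92+92+2+209 = 513 → 02 01.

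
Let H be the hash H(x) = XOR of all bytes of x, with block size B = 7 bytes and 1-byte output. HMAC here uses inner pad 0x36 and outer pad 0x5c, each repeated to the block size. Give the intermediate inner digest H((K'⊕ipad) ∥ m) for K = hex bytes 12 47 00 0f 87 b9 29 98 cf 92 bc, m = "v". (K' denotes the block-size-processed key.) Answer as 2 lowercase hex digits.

Key hex bytes 12 47 00 0f 87 b9 29 98 cf 92 bc is 11 bytes > B = 7, so hash it first: H(key) = 34, then zero-pad to 7 bytes: K' = 34 00 00 00 00 00 00.
K' ⊕ ipad = 02 36 36 36 36 36 36.
Inner input = 02 36 36 36 36 36 36 ∥ 76.
Inner hash: XOR 02⊕36⊕36⊕36⊕36⊕36⊕36⊕76 = 74.

74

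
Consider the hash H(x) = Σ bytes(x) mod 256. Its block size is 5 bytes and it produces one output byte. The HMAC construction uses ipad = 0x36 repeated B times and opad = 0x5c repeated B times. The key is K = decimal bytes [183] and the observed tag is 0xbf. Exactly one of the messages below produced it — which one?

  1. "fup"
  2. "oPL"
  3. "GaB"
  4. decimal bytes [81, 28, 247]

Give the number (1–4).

2

Key decimal bytes [183] = b7 is 1 byte ≤ B = 5; zero-pad to 5 bytes: K' = b7 00 00 00 00.
K' ⊕ ipad = 81 36 36 36 36; K' ⊕ opad = eb 5c 5c 5c 5c.
m1: inner = H(81 36 36 36 36 66 75 70) = a4; tag = H(eb 5c 5c 5c 5c a4) = ff
m2: inner = H(81 36 36 36 36 6f 50 4c) = 64; tag = H(eb 5c 5c 5c 5c 64) = bf ← matches
m3: inner = H(81 36 36 36 36 47 61 42) = 43; tag = H(eb 5c 5c 5c 5c 43) = 9e
m4: inner = H(81 36 36 36 36 51 1c f7) = bd; tag = H(eb 5c 5c 5c 5c bd) = 18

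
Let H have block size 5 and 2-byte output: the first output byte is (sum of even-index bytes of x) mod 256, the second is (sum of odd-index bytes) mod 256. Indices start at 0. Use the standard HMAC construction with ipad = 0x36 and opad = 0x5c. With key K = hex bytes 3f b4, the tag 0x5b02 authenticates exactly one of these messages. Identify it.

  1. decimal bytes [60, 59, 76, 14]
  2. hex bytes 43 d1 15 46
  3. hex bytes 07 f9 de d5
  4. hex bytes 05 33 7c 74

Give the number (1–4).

Key hex bytes 3f b4 is 2 bytes ≤ B = 5; zero-pad to 5 bytes: K' = 3f b4 00 00 00.
K' ⊕ ipad = 09 82 36 36 36; K' ⊕ opad = 63 e8 5c 5c 5c.
m1: inner = H(09 82 36 36 36 3c 3b 4c 0e) = be 40; tag = H(63 e8 5c 5c 5c be 40) = 5b02 ← matches
m2: inner = H(09 82 36 36 36 43 d1 15 46) = 8c 10; tag = H(63 e8 5c 5c 5c 8c 10) = 2bd0
m3: inner = H(09 82 36 36 36 07 f9 de d5) = 43 9d; tag = H(63 e8 5c 5c 5c 43 9d) = b887
m4: inner = H(09 82 36 36 36 05 33 7c 74) = 1c 39; tag = H(63 e8 5c 5c 5c 1c 39) = 5460

1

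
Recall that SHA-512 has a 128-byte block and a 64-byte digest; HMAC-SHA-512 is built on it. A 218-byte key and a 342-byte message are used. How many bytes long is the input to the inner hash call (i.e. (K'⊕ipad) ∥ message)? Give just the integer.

470

Key is 218 > 128 bytes, so it is hashed to 64 bytes then zero-padded to 128: |K'| = 128.
Inner input = (K'⊕ipad) ∥ m → 128 + 342 = 470 bytes.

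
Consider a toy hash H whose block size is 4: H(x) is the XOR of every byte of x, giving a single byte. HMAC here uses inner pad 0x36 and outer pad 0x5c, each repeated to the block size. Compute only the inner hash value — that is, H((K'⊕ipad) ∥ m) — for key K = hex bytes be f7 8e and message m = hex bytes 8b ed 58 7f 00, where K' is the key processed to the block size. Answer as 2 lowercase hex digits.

86

Key hex bytes be f7 8e is 3 bytes ≤ B = 4; zero-pad to 4 bytes: K' = be f7 8e 00.
K' ⊕ ipad = 88 c1 b8 36.
Inner input = 88 c1 b8 36 ∥ 8b ed 58 7f 00.
Inner hash: XOR 88⊕c1⊕b8⊕36⊕8b⊕ed⊕58⊕7f⊕00 = 86.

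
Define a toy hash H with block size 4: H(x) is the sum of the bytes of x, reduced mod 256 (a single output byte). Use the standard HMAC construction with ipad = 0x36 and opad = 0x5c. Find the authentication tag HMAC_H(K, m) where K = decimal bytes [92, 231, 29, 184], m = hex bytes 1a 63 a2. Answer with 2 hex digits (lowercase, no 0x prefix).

f3

Key decimal bytes [92, 231, 29, 184] = 5c e7 1d b8 is exactly B = 4 bytes: K' = 5c e7 1d b8.
K' ⊕ ipad = 6a d1 2b 8e.  K' ⊕ opad = 00 bb 41 e4.
Inner input = (K'⊕ipad) ∥ m = 6a d1 2b 8e ∥ 1a 63 a2.
Inner hash: sum = 106+209+43+142+26+99+162 = 787; mod 256 = 19 → 13.
Outer input = (K'⊕opad) ∥ inner = 00 bb 41 e4 ∥ 13.
Outer hash (tag): sum = 0+187+65+228+19 = 499; mod 256 = 243 → f3.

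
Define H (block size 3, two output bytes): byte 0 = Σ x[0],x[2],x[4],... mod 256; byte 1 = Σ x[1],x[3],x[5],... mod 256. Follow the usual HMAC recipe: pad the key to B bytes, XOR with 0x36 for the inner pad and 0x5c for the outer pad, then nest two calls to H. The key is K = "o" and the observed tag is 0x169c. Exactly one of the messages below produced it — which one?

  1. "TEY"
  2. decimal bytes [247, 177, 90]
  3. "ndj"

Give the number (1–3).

Key "o" = 6f is 1 byte ≤ B = 3; zero-pad to 3 bytes: K' = 6f 00 00.
K' ⊕ ipad = 59 36 36; K' ⊕ opad = 33 5c 5c.
m1: inner = H(59 36 36 54 45 59) = d4 e3; tag = H(33 5c 5c d4 e3) = 7230
m2: inner = H(59 36 36 f7 b1 5a) = 40 87; tag = H(33 5c 5c 40 87) = 169c ← matches
m3: inner = H(59 36 36 6e 64 6a) = f3 0e; tag = H(33 5c 5c f3 0e) = 9d4f

2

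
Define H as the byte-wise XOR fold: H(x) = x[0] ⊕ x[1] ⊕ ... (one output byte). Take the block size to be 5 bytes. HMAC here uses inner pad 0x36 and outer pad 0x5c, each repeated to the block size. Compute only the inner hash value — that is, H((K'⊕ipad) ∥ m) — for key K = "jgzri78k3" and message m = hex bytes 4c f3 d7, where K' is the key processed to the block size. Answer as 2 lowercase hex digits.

Key "jgzri78k3" = 6a 67 7a 72 69 37 38 6b 33 is 9 bytes > B = 5, so hash it first: H(key) = 3b, then zero-pad to 5 bytes: K' = 3b 00 00 00 00.
K' ⊕ ipad = 0d 36 36 36 36.
Inner input = 0d 36 36 36 36 ∥ 4c f3 d7.
Inner hash: XOR 0d⊕36⊕36⊕36⊕36⊕4c⊕f3⊕d7 = 65.

65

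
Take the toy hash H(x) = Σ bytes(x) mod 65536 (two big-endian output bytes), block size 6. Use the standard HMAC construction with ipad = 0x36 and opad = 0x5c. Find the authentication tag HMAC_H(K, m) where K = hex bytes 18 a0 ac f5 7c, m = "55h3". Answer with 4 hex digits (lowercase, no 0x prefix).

03fe

Key hex bytes 18 a0 ac f5 7c is 5 bytes ≤ B = 6; zero-pad to 6 bytes: K' = 18 a0 ac f5 7c 00.
K' ⊕ ipad = 2e 96 9a c3 4a 36.  K' ⊕ opad = 44 fc f0 a9 20 5c.
Inner input = (K'⊕ipad) ∥ m = 2e 96 9a c3 4a 36 ∥ 35 35 68 33.
Inner hash: sum = 46+150+154+195+74+54+53+53+104+51 = 934 → 03 a6.
Outer input = (K'⊕opad) ∥ inner = 44 fc f0 a9 20 5c ∥ 03 a6.
Outer hash (tag): sum = 68+252+240+169+32+92+3+166 = 1022 → 03 fe.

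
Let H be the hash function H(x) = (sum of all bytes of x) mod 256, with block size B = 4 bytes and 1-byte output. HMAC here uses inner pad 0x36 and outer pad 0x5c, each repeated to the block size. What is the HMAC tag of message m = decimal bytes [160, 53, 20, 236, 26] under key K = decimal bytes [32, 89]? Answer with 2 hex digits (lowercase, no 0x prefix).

Key decimal bytes [32, 89] = 20 59 is 2 bytes ≤ B = 4; zero-pad to 4 bytes: K' = 20 59 00 00.
K' ⊕ ipad = 16 6f 36 36.  K' ⊕ opad = 7c 05 5c 5c.
Inner input = (K'⊕ipad) ∥ m = 16 6f 36 36 ∥ a0 35 14 ec 1a.
Inner hash: sum = 22+111+54+54+160+53+20+236+26 = 736; mod 256 = 224 → e0.
Outer input = (K'⊕opad) ∥ inner = 7c 05 5c 5c ∥ e0.
Outer hash (tag): sum = 124+5+92+92+224 = 537; mod 256 = 25 → 19.

19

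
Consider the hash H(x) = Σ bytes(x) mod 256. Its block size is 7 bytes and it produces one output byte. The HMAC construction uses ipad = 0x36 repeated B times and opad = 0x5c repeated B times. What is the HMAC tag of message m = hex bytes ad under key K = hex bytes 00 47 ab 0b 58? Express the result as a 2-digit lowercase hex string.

89

Key hex bytes 00 47 ab 0b 58 is 5 bytes ≤ B = 7; zero-pad to 7 bytes: K' = 00 47 ab 0b 58 00 00.
K' ⊕ ipad = 36 71 9d 3d 6e 36 36.  K' ⊕ opad = 5c 1b f7 57 04 5c 5c.
Inner input = (K'⊕ipad) ∥ m = 36 71 9d 3d 6e 36 36 ∥ ad.
Inner hash: sum = 54+113+157+61+110+54+54+173 = 776; mod 256 = 8 → 08.
Outer input = (K'⊕opad) ∥ inner = 5c 1b f7 57 04 5c 5c ∥ 08.
Outer hash (tag): sum = 92+27+247+87+4+92+92+8 = 649; mod 256 = 137 → 89.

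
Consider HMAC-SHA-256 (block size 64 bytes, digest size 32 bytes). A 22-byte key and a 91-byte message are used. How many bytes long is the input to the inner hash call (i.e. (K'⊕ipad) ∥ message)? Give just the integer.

Key is 22 ≤ 64 bytes, zero-padded: |K'| = 64.
Inner input = (K'⊕ipad) ∥ m → 64 + 91 = 155 bytes.

155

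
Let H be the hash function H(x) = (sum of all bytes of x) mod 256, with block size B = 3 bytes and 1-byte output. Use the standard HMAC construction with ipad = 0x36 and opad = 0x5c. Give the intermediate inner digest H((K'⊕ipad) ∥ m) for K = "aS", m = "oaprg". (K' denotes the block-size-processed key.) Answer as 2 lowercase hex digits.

0b

Key "aS" = 61 53 is 2 bytes ≤ B = 3; zero-pad to 3 bytes: K' = 61 53 00.
K' ⊕ ipad = 57 65 36.
Inner input = 57 65 36 ∥ 6f 61 70 72 67.
Inner hash: sum = 87+101+54+111+97+112+114+103 = 779; mod 256 = 11 → 0b.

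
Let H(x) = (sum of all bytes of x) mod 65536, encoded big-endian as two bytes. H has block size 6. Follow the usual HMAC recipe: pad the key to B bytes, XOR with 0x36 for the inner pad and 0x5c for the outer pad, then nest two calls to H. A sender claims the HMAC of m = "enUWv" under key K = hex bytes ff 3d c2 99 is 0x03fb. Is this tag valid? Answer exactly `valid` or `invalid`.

valid

Key hex bytes ff 3d c2 99 is 4 bytes ≤ B = 6; zero-pad to 6 bytes: K' = ff 3d c2 99 00 00.
K' ⊕ ipad = c9 0b f4 af 36 36; K' ⊕ opad = a3 61 9e c5 5c 5c.
Inner hash: sum = 201+11+244+175+54+54+101+110+85+87+118 = 1240 → 04 d8.
Outer hash (recomputed tag): sum = 163+97+158+197+92+92+4+216 = 1019 → 03 fb.
Recomputed tag = 03fb; claimed = 03fb → match.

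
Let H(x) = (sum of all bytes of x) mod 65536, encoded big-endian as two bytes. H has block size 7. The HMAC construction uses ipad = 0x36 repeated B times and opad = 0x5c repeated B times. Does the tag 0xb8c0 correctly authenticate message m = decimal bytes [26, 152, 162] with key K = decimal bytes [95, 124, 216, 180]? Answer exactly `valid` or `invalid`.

Key decimal bytes [95, 124, 216, 180] = 5f 7c d8 b4 is 4 bytes ≤ B = 7; zero-pad to 7 bytes: K' = 5f 7c d8 b4 00 00 00.
K' ⊕ ipad = 69 4a ee 82 36 36 36; K' ⊕ opad = 03 20 84 e8 5c 5c 5c.
Inner hash: sum = 105+74+238+130+54+54+54+26+152+162 = 1049 → 04 19.
Outer hash (recomputed tag): sum = 3+32+132+232+92+92+92+4+25 = 704 → 02 c0.
Recomputed tag = 02c0; claimed = b8c0 → mismatch.

invalid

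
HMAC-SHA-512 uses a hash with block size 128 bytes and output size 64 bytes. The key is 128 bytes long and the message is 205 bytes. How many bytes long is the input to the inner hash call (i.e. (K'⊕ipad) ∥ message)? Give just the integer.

Key is 128 ≤ 128 bytes, zero-padded: |K'| = 128.
Inner input = (K'⊕ipad) ∥ m → 128 + 205 = 333 bytes.

333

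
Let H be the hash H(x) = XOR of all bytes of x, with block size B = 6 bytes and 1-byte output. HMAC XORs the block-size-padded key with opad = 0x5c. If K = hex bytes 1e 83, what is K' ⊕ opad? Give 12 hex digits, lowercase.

42df5c5c5c5c

Key hex bytes 1e 83 is 2 bytes ≤ B = 6; zero-pad to 6 bytes: K' = 1e 83 00 00 00 00.
XOR each byte with 0x5c: 1e⊕5c=42, 83⊕5c=df, 00⊕5c=5c, 00⊕5c=5c, 00⊕5c=5c, 00⊕5c=5c.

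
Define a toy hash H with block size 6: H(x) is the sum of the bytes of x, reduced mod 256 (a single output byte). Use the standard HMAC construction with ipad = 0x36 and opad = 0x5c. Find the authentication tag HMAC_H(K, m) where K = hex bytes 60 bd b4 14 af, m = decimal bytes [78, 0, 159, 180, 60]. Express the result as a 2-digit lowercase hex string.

cd

Key hex bytes 60 bd b4 14 af is 5 bytes ≤ B = 6; zero-pad to 6 bytes: K' = 60 bd b4 14 af 00.
K' ⊕ ipad = 56 8b 82 22 99 36.  K' ⊕ opad = 3c e1 e8 48 f3 5c.
Inner input = (K'⊕ipad) ∥ m = 56 8b 82 22 99 36 ∥ 4e 00 9f b4 3c.
Inner hash: sum = 86+139+130+34+153+54+78+0+159+180+60 = 1073; mod 256 = 49 → 31.
Outer input = (K'⊕opad) ∥ inner = 3c e1 e8 48 f3 5c ∥ 31.
Outer hash (tag): sum = 60+225+232+72+243+92+49 = 973; mod 256 = 205 → cd.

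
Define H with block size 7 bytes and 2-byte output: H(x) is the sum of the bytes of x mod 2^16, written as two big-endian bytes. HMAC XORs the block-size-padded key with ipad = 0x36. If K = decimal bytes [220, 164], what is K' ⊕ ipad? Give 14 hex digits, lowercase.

Key decimal bytes [220, 164] = dc a4 is 2 bytes ≤ B = 7; zero-pad to 7 bytes: K' = dc a4 00 00 00 00 00.
XOR each byte with 0x36: dc⊕36=ea, a4⊕36=92, 00⊕36=36, 00⊕36=36, 00⊕36=36, 00⊕36=36, 00⊕36=36.

ea923636363636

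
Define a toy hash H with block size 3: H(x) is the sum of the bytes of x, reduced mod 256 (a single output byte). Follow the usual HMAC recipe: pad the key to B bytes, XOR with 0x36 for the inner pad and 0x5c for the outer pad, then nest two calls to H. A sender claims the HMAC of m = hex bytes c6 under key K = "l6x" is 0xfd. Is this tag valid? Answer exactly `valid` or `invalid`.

Key "l6x" = 6c 36 78 is exactly B = 3 bytes: K' = 6c 36 78.
K' ⊕ ipad = 5a 00 4e; K' ⊕ opad = 30 6a 24.
Inner hash: sum = 90+0+78+198 = 366; mod 256 = 110 → 6e.
Outer hash (recomputed tag): sum = 48+106+36+110 = 300; mod 256 = 44 → 2c.
Recomputed tag = 2c; claimed = fd → mismatch.

invalid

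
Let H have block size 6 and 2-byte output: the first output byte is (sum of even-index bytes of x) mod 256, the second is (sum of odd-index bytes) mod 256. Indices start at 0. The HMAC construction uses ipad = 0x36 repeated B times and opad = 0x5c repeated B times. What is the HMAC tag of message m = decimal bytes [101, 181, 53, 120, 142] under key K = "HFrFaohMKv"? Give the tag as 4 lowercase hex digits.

d6bb

Key "HFrFaohMKv" = 48 46 72 46 61 6f 68 4d 4b 76 is 10 bytes > B = 6, so hash it first: H(key) = ce be, then zero-pad to 6 bytes: K' = ce be 00 00 00 00.
K' ⊕ ipad = f8 88 36 36 36 36.  K' ⊕ opad = 92 e2 5c 5c 5c 5c.
Inner input = (K'⊕ipad) ∥ m = f8 88 36 36 36 36 ∥ 65 b5 35 78 8e.
Inner hash: even-index sum = 652 mod 256 = 140; odd-index sum = 545 mod 256 = 33 → 8c 21.
Outer input = (K'⊕opad) ∥ inner = 92 e2 5c 5c 5c 5c ∥ 8c 21.
Outer hash (tag): even-index sum = 470 mod 256 = 214; odd-index sum = 443 mod 256 = 187 → d6 bb.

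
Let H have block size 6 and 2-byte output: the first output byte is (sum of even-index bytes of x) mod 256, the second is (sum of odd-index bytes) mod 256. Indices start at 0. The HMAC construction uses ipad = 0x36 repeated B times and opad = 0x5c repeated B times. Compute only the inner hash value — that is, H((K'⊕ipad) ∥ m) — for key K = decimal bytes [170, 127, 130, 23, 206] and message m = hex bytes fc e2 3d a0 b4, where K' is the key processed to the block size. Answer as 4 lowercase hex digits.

Key decimal bytes [170, 127, 130, 23, 206] = aa 7f 82 17 ce is 5 bytes ≤ B = 6; zero-pad to 6 bytes: K' = aa 7f 82 17 ce 00.
K' ⊕ ipad = 9c 49 b4 21 f8 36.
Inner input = 9c 49 b4 21 f8 36 ∥ fc e2 3d a0 b4.
Inner hash: even-index sum = 1077 mod 256 = 53; odd-index sum = 546 mod 256 = 34 → 35 22.

3522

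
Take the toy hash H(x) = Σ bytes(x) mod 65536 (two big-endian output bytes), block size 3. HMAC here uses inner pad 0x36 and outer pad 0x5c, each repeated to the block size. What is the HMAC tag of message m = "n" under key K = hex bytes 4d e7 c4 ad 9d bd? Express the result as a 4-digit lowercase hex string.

Key hex bytes 4d e7 c4 ad 9d bd is 6 bytes > B = 3, so hash it first: H(key) = 03 ff, then zero-pad to 3 bytes: K' = 03 ff 00.
K' ⊕ ipad = 35 c9 36.  K' ⊕ opad = 5f a3 5c.
Inner input = (K'⊕ipad) ∥ m = 35 c9 36 ∥ 6e.
Inner hash: sum = 53+201+54+110 = 418 → 01 a2.
Outer input = (K'⊕opad) ∥ inner = 5f a3 5c ∥ 01 a2.
Outer hash (tag): sum = 95+163+92+1+162 = 513 → 02 01.

0201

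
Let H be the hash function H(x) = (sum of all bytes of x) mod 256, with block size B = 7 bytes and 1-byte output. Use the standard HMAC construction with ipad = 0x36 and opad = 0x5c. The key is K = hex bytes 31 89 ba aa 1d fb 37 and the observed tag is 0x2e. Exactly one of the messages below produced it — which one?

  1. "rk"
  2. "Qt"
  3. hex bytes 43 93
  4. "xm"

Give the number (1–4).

3

Key hex bytes 31 89 ba aa 1d fb 37 is exactly B = 7 bytes: K' = 31 89 ba aa 1d fb 37.
K' ⊕ ipad = 07 bf 8c 9c 2b cd 01; K' ⊕ opad = 6d d5 e6 f6 41 a7 6b.
m1: inner = H(07 bf 8c 9c 2b cd 01 72 6b) = c4; tag = H(6d d5 e6 f6 41 a7 6b c4) = 35
m2: inner = H(07 bf 8c 9c 2b cd 01 51 74) = ac; tag = H(6d d5 e6 f6 41 a7 6b ac) = 1d
m3: inner = H(07 bf 8c 9c 2b cd 01 43 93) = bd; tag = H(6d d5 e6 f6 41 a7 6b bd) = 2e ← matches
m4: inner = H(07 bf 8c 9c 2b cd 01 78 6d) = cc; tag = H(6d d5 e6 f6 41 a7 6b cc) = 3d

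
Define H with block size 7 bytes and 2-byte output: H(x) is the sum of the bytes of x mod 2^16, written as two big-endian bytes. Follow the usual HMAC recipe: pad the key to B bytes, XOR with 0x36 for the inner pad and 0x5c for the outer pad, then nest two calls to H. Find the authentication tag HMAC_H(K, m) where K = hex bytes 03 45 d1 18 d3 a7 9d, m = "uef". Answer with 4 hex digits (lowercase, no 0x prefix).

03b7

Key hex bytes 03 45 d1 18 d3 a7 9d is exactly B = 7 bytes: K' = 03 45 d1 18 d3 a7 9d.
K' ⊕ ipad = 35 73 e7 2e e5 91 ab.  K' ⊕ opad = 5f 19 8d 44 8f fb c1.
Inner input = (K'⊕ipad) ∥ m = 35 73 e7 2e e5 91 ab ∥ 75 65 66.
Inner hash: sum = 53+115+231+46+229+145+171+117+101+102 = 1310 → 05 1e.
Outer input = (K'⊕opad) ∥ inner = 5f 19 8d 44 8f fb c1 ∥ 05 1e.
Outer hash (tag): sum = 95+25+141+68+143+251+193+5+30 = 951 → 03 b7.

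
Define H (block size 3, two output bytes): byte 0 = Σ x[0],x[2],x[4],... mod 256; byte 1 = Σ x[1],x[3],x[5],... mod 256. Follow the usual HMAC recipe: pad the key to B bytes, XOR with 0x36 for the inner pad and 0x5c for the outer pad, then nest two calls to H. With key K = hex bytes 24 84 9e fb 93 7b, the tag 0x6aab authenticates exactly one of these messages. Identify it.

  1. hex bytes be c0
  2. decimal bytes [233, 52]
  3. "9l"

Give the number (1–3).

3

Key hex bytes 24 84 9e fb 93 7b is 6 bytes > B = 3, so hash it first: H(key) = 55 fa, then zero-pad to 3 bytes: K' = 55 fa 00.
K' ⊕ ipad = 63 cc 36; K' ⊕ opad = 09 a6 5c.
m1: inner = H(63 cc 36 be c0) = 59 8a; tag = H(09 a6 5c 59 8a) = efff
m2: inner = H(63 cc 36 e9 34) = cd b5; tag = H(09 a6 5c cd b5) = 1a73
m3: inner = H(63 cc 36 39 6c) = 05 05; tag = H(09 a6 5c 05 05) = 6aab ← matches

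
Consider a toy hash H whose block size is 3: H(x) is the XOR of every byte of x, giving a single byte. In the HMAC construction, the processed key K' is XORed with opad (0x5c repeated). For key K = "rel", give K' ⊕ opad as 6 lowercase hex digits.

2e3930

Key "rel" = 72 65 6c is exactly B = 3 bytes: K' = 72 65 6c.
XOR each byte with 0x5c: 72⊕5c=2e, 65⊕5c=39, 6c⊕5c=30.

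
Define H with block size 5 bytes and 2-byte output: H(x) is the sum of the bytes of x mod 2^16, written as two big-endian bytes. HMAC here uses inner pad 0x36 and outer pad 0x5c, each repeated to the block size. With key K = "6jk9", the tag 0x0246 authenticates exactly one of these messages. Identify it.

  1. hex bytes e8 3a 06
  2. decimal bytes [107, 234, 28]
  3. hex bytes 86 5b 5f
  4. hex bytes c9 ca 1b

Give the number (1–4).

Key "6jk9" = 36 6a 6b 39 is 4 bytes ≤ B = 5; zero-pad to 5 bytes: K' = 36 6a 6b 39 00.
K' ⊕ ipad = 00 5c 5d 0f 36; K' ⊕ opad = 6a 36 37 65 5c.
m1: inner = H(00 5c 5d 0f 36 e8 3a 06) = 02 26; tag = H(6a 36 37 65 5c 02 26) = 01c0
m2: inner = H(00 5c 5d 0f 36 6b ea 1c) = 02 6f; tag = H(6a 36 37 65 5c 02 6f) = 0209
m3: inner = H(00 5c 5d 0f 36 86 5b 5f) = 02 3e; tag = H(6a 36 37 65 5c 02 3e) = 01d8
m4: inner = H(00 5c 5d 0f 36 c9 ca 1b) = 02 ac; tag = H(6a 36 37 65 5c 02 ac) = 0246 ← matches

4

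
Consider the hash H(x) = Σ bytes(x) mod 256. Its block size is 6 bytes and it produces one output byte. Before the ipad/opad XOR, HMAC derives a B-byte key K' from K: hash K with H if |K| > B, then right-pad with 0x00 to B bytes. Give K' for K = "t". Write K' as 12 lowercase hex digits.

740000000000

Key "t" = 74 is 1 byte ≤ B = 6; zero-pad to 6 bytes: K' = 74 00 00 00 00 00.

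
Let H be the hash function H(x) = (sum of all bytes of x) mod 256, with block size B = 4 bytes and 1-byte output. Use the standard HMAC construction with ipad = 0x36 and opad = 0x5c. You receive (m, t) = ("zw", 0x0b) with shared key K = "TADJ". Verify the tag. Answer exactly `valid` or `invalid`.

Key "TADJ" = 54 41 44 4a is exactly B = 4 bytes: K' = 54 41 44 4a.
K' ⊕ ipad = 62 77 72 7c; K' ⊕ opad = 08 1d 18 16.
Inner hash: sum = 98+119+114+124+122+119 = 696; mod 256 = 184 → b8.
Outer hash (recomputed tag): sum = 8+29+24+22+184 = 267; mod 256 = 11 → 0b.
Recomputed tag = 0b; claimed = 0b → match.

valid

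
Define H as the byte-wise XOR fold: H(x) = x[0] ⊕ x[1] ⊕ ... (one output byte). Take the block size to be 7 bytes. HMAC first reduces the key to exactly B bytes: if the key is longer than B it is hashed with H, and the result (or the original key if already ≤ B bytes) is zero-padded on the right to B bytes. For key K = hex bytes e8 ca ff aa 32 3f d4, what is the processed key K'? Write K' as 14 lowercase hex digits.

e8caffaa323fd4

Key hex bytes e8 ca ff aa 32 3f d4 is exactly B = 7 bytes: K' = e8 ca ff aa 32 3f d4.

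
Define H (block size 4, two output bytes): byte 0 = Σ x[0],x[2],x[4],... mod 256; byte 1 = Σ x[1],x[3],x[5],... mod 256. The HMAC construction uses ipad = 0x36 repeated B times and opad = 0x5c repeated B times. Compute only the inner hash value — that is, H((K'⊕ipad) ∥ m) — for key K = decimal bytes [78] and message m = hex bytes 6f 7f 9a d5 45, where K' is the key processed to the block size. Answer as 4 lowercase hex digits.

Key decimal bytes [78] = 4e is 1 byte ≤ B = 4; zero-pad to 4 bytes: K' = 4e 00 00 00.
K' ⊕ ipad = 78 36 36 36.
Inner input = 78 36 36 36 ∥ 6f 7f 9a d5 45.
Inner hash: even-index sum = 508 mod 256 = 252; odd-index sum = 448 mod 256 = 192 → fc c0.

fcc0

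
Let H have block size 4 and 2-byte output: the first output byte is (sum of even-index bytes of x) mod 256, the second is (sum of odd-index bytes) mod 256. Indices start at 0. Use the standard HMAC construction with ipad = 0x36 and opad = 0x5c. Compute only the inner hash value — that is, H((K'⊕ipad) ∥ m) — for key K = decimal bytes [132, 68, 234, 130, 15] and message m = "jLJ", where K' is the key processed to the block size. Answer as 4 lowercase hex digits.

Key decimal bytes [132, 68, 234, 130, 15] = 84 44 ea 82 0f is 5 bytes > B = 4, so hash it first: H(key) = 7d c6, then zero-pad to 4 bytes: K' = 7d c6 00 00.
K' ⊕ ipad = 4b f0 36 36.
Inner input = 4b f0 36 36 ∥ 6a 4c 4a.
Inner hash: even-index sum = 309 mod 256 = 53; odd-index sum = 370 mod 256 = 114 → 35 72.

3572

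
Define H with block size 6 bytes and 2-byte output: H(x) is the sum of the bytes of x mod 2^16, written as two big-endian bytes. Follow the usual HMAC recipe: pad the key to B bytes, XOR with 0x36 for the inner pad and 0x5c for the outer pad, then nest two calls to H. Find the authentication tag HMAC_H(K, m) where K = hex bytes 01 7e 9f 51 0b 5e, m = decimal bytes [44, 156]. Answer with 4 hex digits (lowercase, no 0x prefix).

Key hex bytes 01 7e 9f 51 0b 5e is exactly B = 6 bytes: K' = 01 7e 9f 51 0b 5e.
K' ⊕ ipad = 37 48 a9 67 3d 68.  K' ⊕ opad = 5d 22 c3 0d 57 02.
Inner input = (K'⊕ipad) ∥ m = 37 48 a9 67 3d 68 ∥ 2c 9c.
Inner hash: sum = 55+72+169+103+61+104+44+156 = 764 → 02 fc.
Outer input = (K'⊕opad) ∥ inner = 5d 22 c3 0d 57 02 ∥ 02 fc.
Outer hash (tag): sum = 93+34+195+13+87+2+2+252 = 678 → 02 a6.

02a6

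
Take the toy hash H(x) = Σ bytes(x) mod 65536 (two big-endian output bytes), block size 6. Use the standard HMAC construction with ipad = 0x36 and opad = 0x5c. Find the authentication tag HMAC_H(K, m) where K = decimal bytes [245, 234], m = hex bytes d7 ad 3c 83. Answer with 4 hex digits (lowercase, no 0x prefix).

Key decimal bytes [245, 234] = f5 ea is 2 bytes ≤ B = 6; zero-pad to 6 bytes: K' = f5 ea 00 00 00 00.
K' ⊕ ipad = c3 dc 36 36 36 36.  K' ⊕ opad = a9 b6 5c 5c 5c 5c.
Inner input = (K'⊕ipad) ∥ m = c3 dc 36 36 36 36 ∥ d7 ad 3c 83.
Inner hash: sum = 195+220+54+54+54+54+215+173+60+131 = 1210 → 04 ba.
Outer input = (K'⊕opad) ∥ inner = a9 b6 5c 5c 5c 5c ∥ 04 ba.
Outer hash (tag): sum = 169+182+92+92+92+92+4+186 = 909 → 03 8d.

038d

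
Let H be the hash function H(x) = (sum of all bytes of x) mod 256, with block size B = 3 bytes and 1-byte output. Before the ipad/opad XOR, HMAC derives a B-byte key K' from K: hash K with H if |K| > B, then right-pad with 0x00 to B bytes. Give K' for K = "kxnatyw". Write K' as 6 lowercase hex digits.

|K| = 7 > B = 3, so first hash the key.
H(K): sum = 107+120+110+97+116+121+119 = 790; mod 256 = 22 → 16.
Zero-pad H(K) = 16 to 3 bytes: K' = 16 00 00.

160000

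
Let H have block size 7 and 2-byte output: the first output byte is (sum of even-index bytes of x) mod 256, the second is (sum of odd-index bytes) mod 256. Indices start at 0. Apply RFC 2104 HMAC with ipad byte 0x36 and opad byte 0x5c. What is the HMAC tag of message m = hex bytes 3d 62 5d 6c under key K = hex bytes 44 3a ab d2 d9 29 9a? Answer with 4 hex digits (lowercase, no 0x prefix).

Key hex bytes 44 3a ab d2 d9 29 9a is exactly B = 7 bytes: K' = 44 3a ab d2 d9 29 9a.
K' ⊕ ipad = 72 0c 9d e4 ef 1f ac.  K' ⊕ opad = 18 66 f7 8e 85 75 c6.
Inner input = (K'⊕ipad) ∥ m = 72 0c 9d e4 ef 1f ac ∥ 3d 62 5d 6c.
Inner hash: even-index sum = 888 mod 256 = 120; odd-index sum = 425 mod 256 = 169 → 78 a9.
Outer input = (K'⊕opad) ∥ inner = 18 66 f7 8e 85 75 c6 ∥ 78 a9.
Outer hash (tag): even-index sum = 771 mod 256 = 3; odd-index sum = 481 mod 256 = 225 → 03 e1.

03e1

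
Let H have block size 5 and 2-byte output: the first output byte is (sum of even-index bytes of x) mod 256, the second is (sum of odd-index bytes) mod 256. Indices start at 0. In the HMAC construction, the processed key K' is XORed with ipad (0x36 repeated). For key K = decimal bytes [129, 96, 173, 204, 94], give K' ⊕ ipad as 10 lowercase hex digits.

b7569bfa68

Key decimal bytes [129, 96, 173, 204, 94] = 81 60 ad cc 5e is exactly B = 5 bytes: K' = 81 60 ad cc 5e.
XOR each byte with 0x36: 81⊕36=b7, 60⊕36=56, ad⊕36=9b, cc⊕36=fa, 5e⊕36=68.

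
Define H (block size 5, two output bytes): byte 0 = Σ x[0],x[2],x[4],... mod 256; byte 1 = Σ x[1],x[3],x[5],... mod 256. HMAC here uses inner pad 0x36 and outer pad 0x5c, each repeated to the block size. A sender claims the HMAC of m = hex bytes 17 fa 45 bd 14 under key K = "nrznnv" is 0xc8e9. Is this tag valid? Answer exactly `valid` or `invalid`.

Key "nrznnv" = 6e 72 7a 6e 6e 76 is 6 bytes > B = 5, so hash it first: H(key) = 56 56, then zero-pad to 5 bytes: K' = 56 56 00 00 00.
K' ⊕ ipad = 60 60 36 36 36; K' ⊕ opad = 0a 0a 5c 5c 5c.
Inner hash: even-index sum = 643 mod 256 = 131; odd-index sum = 262 mod 256 = 6 → 83 06.
Outer hash (recomputed tag): even-index sum = 200 mod 256 = 200; odd-index sum = 233 mod 256 = 233 → c8 e9.
Recomputed tag = c8e9; claimed = c8e9 → match.

valid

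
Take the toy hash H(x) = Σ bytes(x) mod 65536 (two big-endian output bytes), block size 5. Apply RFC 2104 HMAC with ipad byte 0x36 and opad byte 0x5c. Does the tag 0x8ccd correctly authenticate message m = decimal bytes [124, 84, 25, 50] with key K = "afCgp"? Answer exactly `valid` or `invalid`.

invalid

Key "afCgp" = 61 66 43 67 70 is exactly B = 5 bytes: K' = 61 66 43 67 70.
K' ⊕ ipad = 57 50 75 51 46; K' ⊕ opad = 3d 3a 1f 3b 2c.
Inner hash: sum = 87+80+117+81+70+124+84+25+50 = 718 → 02 ce.
Outer hash (recomputed tag): sum = 61+58+31+59+44+2+206 = 461 → 01 cd.
Recomputed tag = 01cd; claimed = 8ccd → mismatch.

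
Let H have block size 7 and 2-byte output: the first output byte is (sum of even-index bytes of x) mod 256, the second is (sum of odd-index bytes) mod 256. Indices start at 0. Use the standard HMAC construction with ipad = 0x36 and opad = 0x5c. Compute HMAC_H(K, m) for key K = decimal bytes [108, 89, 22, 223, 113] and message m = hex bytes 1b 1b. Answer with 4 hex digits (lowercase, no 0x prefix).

Key decimal bytes [108, 89, 22, 223, 113] = 6c 59 16 df 71 is 5 bytes ≤ B = 7; zero-pad to 7 bytes: K' = 6c 59 16 df 71 00 00.
K' ⊕ ipad = 5a 6f 20 e9 47 36 36.  K' ⊕ opad = 30 05 4a 83 2d 5c 5c.
Inner input = (K'⊕ipad) ∥ m = 5a 6f 20 e9 47 36 36 ∥ 1b 1b.
Inner hash: even-index sum = 274 mod 256 = 18; odd-index sum = 425 mod 256 = 169 → 12 a9.
Outer input = (K'⊕opad) ∥ inner = 30 05 4a 83 2d 5c 5c ∥ 12 a9.
Outer hash (tag): even-index sum = 428 mod 256 = 172; odd-index sum = 246 mod 256 = 246 → ac f6.

acf6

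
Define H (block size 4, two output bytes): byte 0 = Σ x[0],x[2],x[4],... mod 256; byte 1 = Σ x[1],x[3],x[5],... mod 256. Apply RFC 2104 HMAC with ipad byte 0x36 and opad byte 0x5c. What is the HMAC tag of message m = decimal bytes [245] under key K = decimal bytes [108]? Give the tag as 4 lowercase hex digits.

1124

Key decimal bytes [108] = 6c is 1 byte ≤ B = 4; zero-pad to 4 bytes: K' = 6c 00 00 00.
K' ⊕ ipad = 5a 36 36 36.  K' ⊕ opad = 30 5c 5c 5c.
Inner input = (K'⊕ipad) ∥ m = 5a 36 36 36 ∥ f5.
Inner hash: even-index sum = 389 mod 256 = 133; odd-index sum = 108 mod 256 = 108 → 85 6c.
Outer input = (K'⊕opad) ∥ inner = 30 5c 5c 5c ∥ 85 6c.
Outer hash (tag): even-index sum = 273 mod 256 = 17; odd-index sum = 292 mod 256 = 36 → 11 24.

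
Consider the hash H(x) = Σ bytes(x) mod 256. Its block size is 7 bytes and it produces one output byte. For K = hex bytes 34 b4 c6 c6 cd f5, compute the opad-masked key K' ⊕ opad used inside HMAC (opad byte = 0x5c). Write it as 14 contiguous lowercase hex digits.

68e89a9a91a95c

Key hex bytes 34 b4 c6 c6 cd f5 is 6 bytes ≤ B = 7; zero-pad to 7 bytes: K' = 34 b4 c6 c6 cd f5 00.
XOR each byte with 0x5c: 34⊕5c=68, b4⊕5c=e8, c6⊕5c=9a, c6⊕5c=9a, cd⊕5c=91, f5⊕5c=a9, 00⊕5c=5c.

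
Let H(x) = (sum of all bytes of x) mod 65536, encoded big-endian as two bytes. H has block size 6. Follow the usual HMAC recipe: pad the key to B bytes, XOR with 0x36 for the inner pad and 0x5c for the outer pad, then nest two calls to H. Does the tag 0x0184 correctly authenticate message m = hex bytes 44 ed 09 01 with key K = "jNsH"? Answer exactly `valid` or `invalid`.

valid

Key "jNsH" = 6a 4e 73 48 is 4 bytes ≤ B = 6; zero-pad to 6 bytes: K' = 6a 4e 73 48 00 00.
K' ⊕ ipad = 5c 78 45 7e 36 36; K' ⊕ opad = 36 12 2f 14 5c 5c.
Inner hash: sum = 92+120+69+126+54+54+68+237+9+1 = 830 → 03 3e.
Outer hash (recomputed tag): sum = 54+18+47+20+92+92+3+62 = 388 → 01 84.
Recomputed tag = 0184; claimed = 0184 → match.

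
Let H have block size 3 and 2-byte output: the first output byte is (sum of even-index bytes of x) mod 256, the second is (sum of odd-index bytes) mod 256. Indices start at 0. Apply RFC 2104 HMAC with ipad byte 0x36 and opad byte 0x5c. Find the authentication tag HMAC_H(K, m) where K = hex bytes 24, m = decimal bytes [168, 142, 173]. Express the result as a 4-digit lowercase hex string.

5f32

Key hex bytes 24 is 1 byte ≤ B = 3; zero-pad to 3 bytes: K' = 24 00 00.
K' ⊕ ipad = 12 36 36.  K' ⊕ opad = 78 5c 5c.
Inner input = (K'⊕ipad) ∥ m = 12 36 36 ∥ a8 8e ad.
Inner hash: even-index sum = 214 mod 256 = 214; odd-index sum = 395 mod 256 = 139 → d6 8b.
Outer input = (K'⊕opad) ∥ inner = 78 5c 5c ∥ d6 8b.
Outer hash (tag): even-index sum = 351 mod 256 = 95; odd-index sum = 306 mod 256 = 50 → 5f 32.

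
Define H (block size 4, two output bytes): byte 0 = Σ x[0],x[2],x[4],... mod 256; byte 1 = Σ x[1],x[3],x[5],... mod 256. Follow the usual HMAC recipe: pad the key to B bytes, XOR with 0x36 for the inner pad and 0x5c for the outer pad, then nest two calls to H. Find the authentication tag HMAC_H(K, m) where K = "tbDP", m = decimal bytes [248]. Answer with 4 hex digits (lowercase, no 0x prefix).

Key "tbDP" = 74 62 44 50 is exactly B = 4 bytes: K' = 74 62 44 50.
K' ⊕ ipad = 42 54 72 66.  K' ⊕ opad = 28 3e 18 0c.
Inner input = (K'⊕ipad) ∥ m = 42 54 72 66 ∥ f8.
Inner hash: even-index sum = 428 mod 256 = 172; odd-index sum = 186 mod 256 = 186 → ac ba.
Outer input = (K'⊕opad) ∥ inner = 28 3e 18 0c ∥ ac ba.
Outer hash (tag): even-index sum = 236 mod 256 = 236; odd-index sum = 260 mod 256 = 4 → ec 04.

ec04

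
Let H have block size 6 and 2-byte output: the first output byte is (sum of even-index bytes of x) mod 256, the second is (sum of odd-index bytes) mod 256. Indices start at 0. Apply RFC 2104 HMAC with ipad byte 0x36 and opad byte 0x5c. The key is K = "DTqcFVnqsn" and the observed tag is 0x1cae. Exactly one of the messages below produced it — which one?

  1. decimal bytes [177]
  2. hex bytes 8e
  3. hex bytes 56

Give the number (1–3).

2

Key "DTqcFVnqsn" = 44 54 71 63 46 56 6e 71 73 6e is 10 bytes > B = 6, so hash it first: H(key) = dc ec, then zero-pad to 6 bytes: K' = dc ec 00 00 00 00.
K' ⊕ ipad = ea da 36 36 36 36; K' ⊕ opad = 80 b0 5c 5c 5c 5c.
m1: inner = H(ea da 36 36 36 36 b1) = 07 46; tag = H(80 b0 5c 5c 5c 5c 07 46) = 3fae
m2: inner = H(ea da 36 36 36 36 8e) = e4 46; tag = H(80 b0 5c 5c 5c 5c e4 46) = 1cae ← matches
m3: inner = H(ea da 36 36 36 36 56) = ac 46; tag = H(80 b0 5c 5c 5c 5c ac 46) = e4ae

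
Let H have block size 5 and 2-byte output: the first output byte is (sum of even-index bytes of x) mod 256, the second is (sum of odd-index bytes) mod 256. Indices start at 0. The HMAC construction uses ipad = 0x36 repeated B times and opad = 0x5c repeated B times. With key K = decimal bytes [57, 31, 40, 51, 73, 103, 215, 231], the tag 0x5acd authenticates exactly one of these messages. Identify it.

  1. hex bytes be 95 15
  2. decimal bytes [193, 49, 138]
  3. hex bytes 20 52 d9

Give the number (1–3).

3

Key decimal bytes [57, 31, 40, 51, 73, 103, 215, 231] = 39 1f 28 33 49 67 d7 e7 is 8 bytes > B = 5, so hash it first: H(key) = 81 a0, then zero-pad to 5 bytes: K' = 81 a0 00 00 00.
K' ⊕ ipad = b7 96 36 36 36; K' ⊕ opad = dd fc 5c 5c 5c.
m1: inner = H(b7 96 36 36 36 be 95 15) = b8 9f; tag = H(dd fc 5c 5c 5c b8 9f) = 3410
m2: inner = H(b7 96 36 36 36 c1 31 8a) = 54 17; tag = H(dd fc 5c 5c 5c 54 17) = acac
m3: inner = H(b7 96 36 36 36 20 52 d9) = 75 c5; tag = H(dd fc 5c 5c 5c 75 c5) = 5acd ← matches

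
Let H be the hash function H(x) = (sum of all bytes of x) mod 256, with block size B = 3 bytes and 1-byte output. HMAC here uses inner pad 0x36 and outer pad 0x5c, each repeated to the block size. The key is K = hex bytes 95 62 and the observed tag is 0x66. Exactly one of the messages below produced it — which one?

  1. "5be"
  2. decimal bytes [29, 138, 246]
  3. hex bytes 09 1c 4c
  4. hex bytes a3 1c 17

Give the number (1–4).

Key hex bytes 95 62 is 2 bytes ≤ B = 3; zero-pad to 3 bytes: K' = 95 62 00.
K' ⊕ ipad = a3 54 36; K' ⊕ opad = c9 3e 5c.
m1: inner = H(a3 54 36 35 62 65) = 29; tag = H(c9 3e 5c 29) = 8c
m2: inner = H(a3 54 36 1d 8a f6) = ca; tag = H(c9 3e 5c ca) = 2d
m3: inner = H(a3 54 36 09 1c 4c) = 9e; tag = H(c9 3e 5c 9e) = 01
m4: inner = H(a3 54 36 a3 1c 17) = 03; tag = H(c9 3e 5c 03) = 66 ← matches

4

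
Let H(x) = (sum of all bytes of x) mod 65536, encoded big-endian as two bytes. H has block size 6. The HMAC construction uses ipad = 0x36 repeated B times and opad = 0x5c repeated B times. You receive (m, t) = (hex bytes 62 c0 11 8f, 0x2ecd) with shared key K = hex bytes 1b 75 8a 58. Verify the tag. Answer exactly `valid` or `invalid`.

Key hex bytes 1b 75 8a 58 is 4 bytes ≤ B = 6; zero-pad to 6 bytes: K' = 1b 75 8a 58 00 00.
K' ⊕ ipad = 2d 43 bc 6e 36 36; K' ⊕ opad = 47 29 d6 04 5c 5c.
Inner hash: sum = 45+67+188+110+54+54+98+192+17+143 = 968 → 03 c8.
Outer hash (recomputed tag): sum = 71+41+214+4+92+92+3+200 = 717 → 02 cd.
Recomputed tag = 02cd; claimed = 2ecd → mismatch.

invalid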